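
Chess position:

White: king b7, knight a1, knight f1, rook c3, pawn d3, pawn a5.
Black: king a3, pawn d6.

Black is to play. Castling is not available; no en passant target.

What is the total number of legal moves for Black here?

4

Black to move; king on a3.
In check: yes, from the white rook on c3.
Legal moves: Kb4, Ka4, Kb2, Ka2.
Count: 4.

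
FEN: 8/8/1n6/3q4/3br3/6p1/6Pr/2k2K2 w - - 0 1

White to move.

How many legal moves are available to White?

0

White to move; king on f1.
In check: no.
Legal moves: none.
Count: 0.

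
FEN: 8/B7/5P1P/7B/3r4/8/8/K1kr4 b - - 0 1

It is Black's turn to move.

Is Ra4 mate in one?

After Ra4: white king on a1; in check: yes, from the black rook on a4.
King squares — b1: attacked by Kc1; a2: attacked by Ra4; b2: attacked by Kc1.
White has no legal moves → checkmate.

yes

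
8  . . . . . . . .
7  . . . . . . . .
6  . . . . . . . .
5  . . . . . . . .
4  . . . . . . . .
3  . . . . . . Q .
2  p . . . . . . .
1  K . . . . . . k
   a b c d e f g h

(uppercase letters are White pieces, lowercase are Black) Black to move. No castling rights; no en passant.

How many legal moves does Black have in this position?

Black to move; king on h1.
In check: no.
Legal moves: none.
Count: 0.

0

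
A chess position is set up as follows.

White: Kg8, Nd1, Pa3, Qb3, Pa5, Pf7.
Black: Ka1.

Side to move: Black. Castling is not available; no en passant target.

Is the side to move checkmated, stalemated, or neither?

stalemate

Black to move; black king on a1.
In check: no.
King squares — b1: attacked by Qb3; a2: attacked by Qb3; b2: attacked by Nd1.
Legal moves for Black: none.
Not in check and no legal moves → stalemate.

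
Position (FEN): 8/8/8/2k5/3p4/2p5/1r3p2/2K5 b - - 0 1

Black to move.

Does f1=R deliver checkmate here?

yes

After f1=R: white king on c1; in check: yes, from the black rook on f1.
King squares — b1: attacked by Rf1; d1: attacked by Rf1; b2: attacked by Pc3; c2: attacked by Rb2; d2: attacked by Rb2.
White has no legal moves → checkmate.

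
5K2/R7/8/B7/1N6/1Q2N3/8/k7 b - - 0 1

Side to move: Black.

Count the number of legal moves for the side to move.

0

Black to move; king on a1.
In check: no.
Legal moves: none.
Count: 0.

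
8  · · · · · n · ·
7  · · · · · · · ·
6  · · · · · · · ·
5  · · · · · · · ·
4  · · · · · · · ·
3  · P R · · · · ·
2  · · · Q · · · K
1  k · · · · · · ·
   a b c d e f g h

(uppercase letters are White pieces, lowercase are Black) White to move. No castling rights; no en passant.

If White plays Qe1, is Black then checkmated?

After Qe1: black king on a1; in check: yes, from the white queen on e1.
Black has 2 legal replies: Kb2, Ka2.
In check but a legal move exists → not checkmate.

no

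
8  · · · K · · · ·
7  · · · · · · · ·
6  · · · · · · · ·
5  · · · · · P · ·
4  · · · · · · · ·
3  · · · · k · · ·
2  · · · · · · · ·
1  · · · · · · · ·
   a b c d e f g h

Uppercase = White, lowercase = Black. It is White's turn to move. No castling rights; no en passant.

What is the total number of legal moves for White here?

6

White to move; king on d8.
In check: no.
Legal moves: Ke8, Kc8, Ke7, Kd7, Kc7, f6.
Count: 6.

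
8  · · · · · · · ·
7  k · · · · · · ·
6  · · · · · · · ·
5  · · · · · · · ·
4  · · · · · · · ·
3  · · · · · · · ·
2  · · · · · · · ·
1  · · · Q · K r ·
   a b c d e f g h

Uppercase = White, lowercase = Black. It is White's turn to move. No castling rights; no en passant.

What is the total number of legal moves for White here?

White to move; king on f1.
In check: yes, from the black rook on g1.
Legal moves: Kf2, Ke2, Kxg1.
Count: 3.

3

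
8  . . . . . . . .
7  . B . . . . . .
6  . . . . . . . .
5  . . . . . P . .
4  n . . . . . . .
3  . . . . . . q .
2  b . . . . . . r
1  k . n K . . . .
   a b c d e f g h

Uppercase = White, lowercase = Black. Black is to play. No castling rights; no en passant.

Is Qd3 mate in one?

no

After Qd3: white king on d1; in check: yes, from the black queen on d3.
White has 2 legal replies: Ke1, Kxc1.
In check but a legal move exists → not checkmate.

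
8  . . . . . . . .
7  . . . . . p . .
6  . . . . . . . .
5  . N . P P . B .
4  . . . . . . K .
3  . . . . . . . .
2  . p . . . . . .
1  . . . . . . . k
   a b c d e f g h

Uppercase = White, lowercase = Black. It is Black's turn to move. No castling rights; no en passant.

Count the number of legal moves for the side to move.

9

Black to move; king on h1.
In check: no.
Legal moves: Kh2, Kg2, Kg1, f6, b1=Q, b1=R, b1=B, b1=N, f5+.
Count: 9.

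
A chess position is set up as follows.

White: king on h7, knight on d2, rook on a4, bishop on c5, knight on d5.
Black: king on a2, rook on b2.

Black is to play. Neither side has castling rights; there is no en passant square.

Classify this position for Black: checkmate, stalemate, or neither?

checkmate

Black to move; black king on a2.
In check: yes, from the white rook on a4.
King squares — a1: attacked by Ra4; b1: attacked by Nd2; b2: own rook; a3: attacked by Ra4; b3: attacked by Nd2.
Legal moves for Black: none.
In check with no legal moves → checkmate.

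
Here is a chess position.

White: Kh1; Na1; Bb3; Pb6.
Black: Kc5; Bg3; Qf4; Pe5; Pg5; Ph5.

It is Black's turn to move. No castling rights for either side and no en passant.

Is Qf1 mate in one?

After Qf1: white king on h1; in check: yes, from the black queen on f1.
King squares — g1: attacked by Qf1; g2: attacked by Qf1; h2: attacked by Bg3.
White has no legal moves → checkmate.

yes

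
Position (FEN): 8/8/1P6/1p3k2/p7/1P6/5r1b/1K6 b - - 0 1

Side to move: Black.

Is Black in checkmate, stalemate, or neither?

neither

Black to move; black king on f5.
In check: no.
Legal moves for Black include: Kg6, Kf6, Ke6, Kg5, Ke5, Kg4, Kf4, Ke4, Bb8, Bc7, Bd6, Be5, Bf4, Bg3, Bg1, Rf4, Rf3, Rg2, ... (list truncated; more exist).
Black has legal moves and is not in check → neither.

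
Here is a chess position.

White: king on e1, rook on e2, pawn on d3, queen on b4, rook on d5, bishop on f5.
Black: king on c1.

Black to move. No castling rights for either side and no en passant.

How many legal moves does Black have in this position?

0

Black to move; king on c1.
In check: no.
Legal moves: none.
Count: 0.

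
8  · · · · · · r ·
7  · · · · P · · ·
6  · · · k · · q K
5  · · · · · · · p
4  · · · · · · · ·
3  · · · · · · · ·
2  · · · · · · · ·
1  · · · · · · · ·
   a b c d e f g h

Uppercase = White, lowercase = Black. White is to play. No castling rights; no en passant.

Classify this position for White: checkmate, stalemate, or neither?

White to move; white king on h6.
In check: yes, from the black queen on g6.
King squares — g5: attacked by Qg6; h5: attacked by Qg6; g6: attacked by Rg8; g7: attacked by Qg6; h7: attacked by Qg6.
Legal moves for White: none.
In check with no legal moves → checkmate.

checkmate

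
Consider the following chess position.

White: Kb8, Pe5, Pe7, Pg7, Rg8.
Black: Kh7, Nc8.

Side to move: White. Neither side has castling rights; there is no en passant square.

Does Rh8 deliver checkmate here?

no

After Rh8: black king on h7; in check: yes, from the white rook on h8.
Black has 2 legal replies: Kxg7, Kg6.
In check but a legal move exists → not checkmate.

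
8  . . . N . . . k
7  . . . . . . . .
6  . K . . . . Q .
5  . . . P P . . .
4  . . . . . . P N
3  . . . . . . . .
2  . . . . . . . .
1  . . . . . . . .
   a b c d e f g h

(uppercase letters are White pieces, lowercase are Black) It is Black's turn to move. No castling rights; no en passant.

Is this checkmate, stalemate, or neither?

Black to move; black king on h8.
In check: no.
King squares — g7: attacked by Qg6; h7: attacked by Qg6; g8: attacked by Qg6.
Legal moves for Black: none.
Not in check and no legal moves → stalemate.

stalemate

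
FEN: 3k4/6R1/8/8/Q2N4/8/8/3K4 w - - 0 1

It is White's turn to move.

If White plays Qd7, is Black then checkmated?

yes

After Qd7: black king on d8; in check: yes, from the white queen on d7.
King squares — c7: attacked by Qd7; d7: attacked by Rg7; e7: attacked by Qd7; c8: attacked by Qd7; e8: attacked by Qd7.
Black has no legal moves → checkmate.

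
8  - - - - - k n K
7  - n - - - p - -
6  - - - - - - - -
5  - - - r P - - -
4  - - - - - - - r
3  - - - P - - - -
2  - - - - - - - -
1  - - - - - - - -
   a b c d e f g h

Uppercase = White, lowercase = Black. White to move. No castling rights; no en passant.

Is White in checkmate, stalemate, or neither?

White to move; white king on h8.
In check: yes, from the black rook on h4.
King squares — g7: attacked by Kf8; h7: attacked by Rh4; g8: attacked by Kf8.
Legal moves for White: none.
In check with no legal moves → checkmate.

checkmate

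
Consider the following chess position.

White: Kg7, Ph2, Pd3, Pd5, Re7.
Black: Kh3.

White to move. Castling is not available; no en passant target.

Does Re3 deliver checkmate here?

no

After Re3: black king on h3; in check: yes, from the white rook on e3.
Black has 4 legal replies: Kh4, Kg4, Kxh2, Kg2.
In check but a legal move exists → not checkmate.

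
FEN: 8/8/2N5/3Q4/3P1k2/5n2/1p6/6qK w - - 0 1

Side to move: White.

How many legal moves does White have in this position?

White to move; king on h1.
In check: yes, from the black queen on g1.
Legal moves: none.
Count: 0.

0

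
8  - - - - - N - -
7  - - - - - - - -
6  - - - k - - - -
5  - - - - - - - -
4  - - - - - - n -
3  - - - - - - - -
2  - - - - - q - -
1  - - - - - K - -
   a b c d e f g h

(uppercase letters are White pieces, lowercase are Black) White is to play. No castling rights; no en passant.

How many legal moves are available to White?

White to move; king on f1.
In check: yes, from the black queen on f2.
Legal moves: none.
Count: 0.

0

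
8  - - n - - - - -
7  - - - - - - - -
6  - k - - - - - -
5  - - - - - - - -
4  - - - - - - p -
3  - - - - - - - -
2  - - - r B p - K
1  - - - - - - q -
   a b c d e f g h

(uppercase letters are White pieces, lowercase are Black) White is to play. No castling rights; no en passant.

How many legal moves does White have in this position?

White to move; king on h2.
In check: yes, from the black queen on g1.
Legal moves: none.
Count: 0.

0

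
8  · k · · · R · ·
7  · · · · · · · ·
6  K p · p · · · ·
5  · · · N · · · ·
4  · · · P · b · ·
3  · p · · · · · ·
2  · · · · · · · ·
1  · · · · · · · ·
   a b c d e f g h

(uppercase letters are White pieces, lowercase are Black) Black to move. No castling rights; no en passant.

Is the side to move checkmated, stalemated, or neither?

Black to move; black king on b8.
In check: yes, from the white rook on f8.
King squares — a7: attacked by Ka6; b7: attacked by Ka6; c7: attacked by Nd5; a8: attacked by Rf8; c8: attacked by Rf8.
Legal moves for Black: none.
In check with no legal moves → checkmate.

checkmate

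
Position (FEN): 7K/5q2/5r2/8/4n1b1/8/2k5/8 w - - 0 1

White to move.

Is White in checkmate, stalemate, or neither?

stalemate

White to move; white king on h8.
In check: no.
King squares — g7: attacked by Qf7; h7: attacked by Qf7; g8: attacked by Qf7.
Legal moves for White: none.
Not in check and no legal moves → stalemate.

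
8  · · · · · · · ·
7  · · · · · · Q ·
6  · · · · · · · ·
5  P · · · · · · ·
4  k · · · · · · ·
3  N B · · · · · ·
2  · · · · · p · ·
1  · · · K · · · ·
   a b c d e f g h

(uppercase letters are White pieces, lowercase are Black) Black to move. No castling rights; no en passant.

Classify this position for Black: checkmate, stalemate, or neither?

neither

Black to move; black king on a4.
In check: yes, from the white bishop on b3.
Legal moves for Black: Kxa5, Kb4, Kxb3, Kxa3.
Black is in check but has 4 legal moves → neither.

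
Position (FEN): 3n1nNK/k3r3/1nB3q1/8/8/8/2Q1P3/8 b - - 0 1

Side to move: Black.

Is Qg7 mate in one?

After Qg7: white king on h8; in check: yes, from the black queen on g7.
King squares — g7: attacked by Re7; h7: attacked by Qg7; g8: own knight.
White has no legal moves → checkmate.

yes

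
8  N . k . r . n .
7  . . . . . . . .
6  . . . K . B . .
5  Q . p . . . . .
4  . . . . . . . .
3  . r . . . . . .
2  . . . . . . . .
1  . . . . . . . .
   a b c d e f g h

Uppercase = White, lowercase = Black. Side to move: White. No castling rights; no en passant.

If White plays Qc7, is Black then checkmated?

After Qc7: black king on c8; in check: yes, from the white queen on c7.
King squares — b7: attacked by Qc7; c7: attacked by Kd6; d7: attacked by Kd6; b8: attacked by Qc7; d8: attacked by Bf6.
Black has no legal moves → checkmate.

yes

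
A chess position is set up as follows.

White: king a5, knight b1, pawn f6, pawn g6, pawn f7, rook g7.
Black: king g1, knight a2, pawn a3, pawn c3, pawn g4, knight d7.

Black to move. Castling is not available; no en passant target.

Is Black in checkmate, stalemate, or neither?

Black to move; black king on g1.
In check: no.
Legal moves for Black: Nf8, Nb8, Nxf6, Nb6, Ne5, Nc5, Nb4, Nc1, Kh2, Kg2, Kf2, Kh1, Kf1, g3, c2.
Black has 15 legal moves and is not in check → neither.

neither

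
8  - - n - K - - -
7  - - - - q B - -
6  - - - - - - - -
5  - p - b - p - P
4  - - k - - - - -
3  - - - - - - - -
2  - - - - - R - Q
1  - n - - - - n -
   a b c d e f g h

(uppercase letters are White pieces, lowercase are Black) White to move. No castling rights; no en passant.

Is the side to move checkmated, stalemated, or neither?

White to move; white king on e8.
In check: yes, from the black queen on e7.
King squares — d7: attacked by Qe7; e7: attacked by Nc8; f7: own bishop; d8: attacked by Qe7; f8: attacked by Qe7.
Legal moves for White: none.
In check with no legal moves → checkmate.

checkmate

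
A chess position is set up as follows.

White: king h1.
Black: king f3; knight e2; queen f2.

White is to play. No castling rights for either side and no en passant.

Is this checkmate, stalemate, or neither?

stalemate

White to move; white king on h1.
In check: no.
King squares — g1: attacked by Ne2; g2: attacked by Qf2; h2: attacked by Qf2.
Legal moves for White: none.
Not in check and no legal moves → stalemate.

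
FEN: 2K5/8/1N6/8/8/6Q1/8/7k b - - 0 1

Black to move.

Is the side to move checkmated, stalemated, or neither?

stalemate

Black to move; black king on h1.
In check: no.
King squares — g1: attacked by Qg3; g2: attacked by Qg3; h2: attacked by Qg3.
Legal moves for Black: none.
Not in check and no legal moves → stalemate.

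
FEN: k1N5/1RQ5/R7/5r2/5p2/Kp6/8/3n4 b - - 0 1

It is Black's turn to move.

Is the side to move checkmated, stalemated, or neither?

checkmate

Black to move; black king on a8.
In check: yes, from the white rook on a6.
King squares — a7: attacked by Ra6; b7: attacked by Qc7; b8: attacked by Rb7.
Legal moves for Black: none.
In check with no legal moves → checkmate.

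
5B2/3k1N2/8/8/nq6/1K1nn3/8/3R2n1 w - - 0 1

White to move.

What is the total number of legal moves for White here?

2

White to move; king on b3.
In check: yes, from the black queen on b4.
Legal moves: Ka2, Bxb4.
Count: 2.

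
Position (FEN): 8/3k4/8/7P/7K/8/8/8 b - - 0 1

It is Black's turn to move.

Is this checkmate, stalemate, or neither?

Black to move; black king on d7.
In check: no.
Legal moves for Black: Ke8, Kd8, Kc8, Ke7, Kc7, Ke6, Kd6, Kc6.
Black has 8 legal moves and is not in check → neither.

neither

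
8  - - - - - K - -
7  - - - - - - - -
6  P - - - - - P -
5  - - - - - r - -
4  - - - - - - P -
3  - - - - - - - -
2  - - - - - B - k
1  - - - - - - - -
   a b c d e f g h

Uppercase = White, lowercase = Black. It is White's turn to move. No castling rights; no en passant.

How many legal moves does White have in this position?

5

White to move; king on f8.
In check: yes, from the black rook on f5.
Legal moves: Kg8, Ke8, Kg7, Ke7, gxf5.
Count: 5.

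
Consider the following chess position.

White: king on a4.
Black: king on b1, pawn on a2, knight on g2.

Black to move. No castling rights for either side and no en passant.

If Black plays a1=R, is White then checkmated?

no

After a1=R: white king on a4; in check: yes, from the black rook on a1.
White has 3 legal replies: Kb5, Kb4, Kb3.
In check but a legal move exists → not checkmate.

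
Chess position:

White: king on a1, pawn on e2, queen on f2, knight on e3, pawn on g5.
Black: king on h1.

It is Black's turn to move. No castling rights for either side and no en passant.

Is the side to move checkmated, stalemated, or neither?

stalemate

Black to move; black king on h1.
In check: no.
King squares — g1: attacked by Qf2; g2: attacked by Qf2; h2: attacked by Qf2.
Legal moves for Black: none.
Not in check and no legal moves → stalemate.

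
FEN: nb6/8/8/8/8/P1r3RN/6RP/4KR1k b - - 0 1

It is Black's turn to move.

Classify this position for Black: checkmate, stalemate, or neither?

checkmate

Black to move; black king on h1.
In check: yes, from the white rook on f1.
King squares — g1: attacked by Rf1; g2: attacked by Rg3; h2: attacked by Rg2.
Legal moves for Black: none.
In check with no legal moves → checkmate.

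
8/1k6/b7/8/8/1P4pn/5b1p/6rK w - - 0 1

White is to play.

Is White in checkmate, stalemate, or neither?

White to move; white king on h1.
In check: yes, from the black rook on g1.
King squares — g1: attacked by Bf2; g2: attacked by Rg1; h2: attacked by Pg3.
Legal moves for White: none.
In check with no legal moves → checkmate.

checkmate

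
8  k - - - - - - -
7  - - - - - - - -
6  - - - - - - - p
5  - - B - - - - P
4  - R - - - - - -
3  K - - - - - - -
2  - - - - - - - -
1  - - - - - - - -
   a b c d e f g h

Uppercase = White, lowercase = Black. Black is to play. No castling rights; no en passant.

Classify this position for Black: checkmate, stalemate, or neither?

stalemate

Black to move; black king on a8.
In check: no.
King squares — a7: attacked by Bc5; b7: attacked by Rb4; b8: attacked by Rb4.
Legal moves for Black: none.
Not in check and no legal moves → stalemate.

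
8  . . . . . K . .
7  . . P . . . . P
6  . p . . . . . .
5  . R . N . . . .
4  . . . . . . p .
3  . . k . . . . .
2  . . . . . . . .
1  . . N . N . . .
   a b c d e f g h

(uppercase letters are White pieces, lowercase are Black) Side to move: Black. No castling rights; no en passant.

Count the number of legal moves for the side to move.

Black to move; king on c3.
In check: yes, from the white knight on d5.
Legal moves: Kd4, Kc4, Kd2.
Count: 3.

3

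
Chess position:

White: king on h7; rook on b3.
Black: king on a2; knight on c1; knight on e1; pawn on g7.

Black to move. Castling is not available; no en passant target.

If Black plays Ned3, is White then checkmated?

no

After Ned3: white king on h7; in check: no.
White is not in check, so this cannot be checkmate.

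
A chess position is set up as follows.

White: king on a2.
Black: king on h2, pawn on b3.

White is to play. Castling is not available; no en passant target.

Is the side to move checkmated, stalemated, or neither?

White to move; white king on a2.
In check: yes, from the black pawn on b3.
King squares — a1: available; b1: available; b2: available; a3: available; b3: available.
Legal moves for White: Kxb3, Ka3, Kb2, Kb1, Ka1.
White is in check but has 5 legal moves → neither.

neither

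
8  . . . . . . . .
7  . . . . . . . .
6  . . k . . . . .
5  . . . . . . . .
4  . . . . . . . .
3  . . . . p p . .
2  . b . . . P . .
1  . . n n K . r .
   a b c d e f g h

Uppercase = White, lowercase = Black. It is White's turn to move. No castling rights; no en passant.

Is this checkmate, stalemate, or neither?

White to move; white king on e1.
In check: yes, from the black rook on g1.
King squares — d1: attacked by Rg1; f1: attacked by Rg1; d2: attacked by Pe3; e2: attacked by Nc1; f2: own pawn.
Legal moves for White: none.
In check with no legal moves → checkmate.

checkmate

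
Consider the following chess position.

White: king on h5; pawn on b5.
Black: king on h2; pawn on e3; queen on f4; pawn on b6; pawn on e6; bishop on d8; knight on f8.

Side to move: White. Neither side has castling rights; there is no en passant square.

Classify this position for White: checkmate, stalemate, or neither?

White to move; white king on h5.
In check: no.
King squares — g4: attacked by Qf4; h4: attacked by Qf4; g5: attacked by Qf4; g6: attacked by Nf8; h6: attacked by Qf4.
Legal moves for White: none.
Not in check and no legal moves → stalemate.

stalemate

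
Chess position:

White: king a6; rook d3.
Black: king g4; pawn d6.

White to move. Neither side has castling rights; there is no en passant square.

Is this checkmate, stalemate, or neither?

neither

White to move; white king on a6.
In check: no.
Legal moves for White: Kb7, Ka7, Kb6, Kb5, Ka5, Rxd6, Rd5, Rd4+, Rh3, Rg3+, Rf3, Re3, Rc3, Rb3, Ra3, Rd2, Rd1.
White has 17 legal moves and is not in check → neither.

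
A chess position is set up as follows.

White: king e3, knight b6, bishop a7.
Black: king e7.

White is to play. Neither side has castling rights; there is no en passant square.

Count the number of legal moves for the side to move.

White to move; king on e3.
In check: no.
Legal moves: Bb8, Nc8+, Na8, Nd7, Nd5+, Nc4, Na4, Kf4, Ke4, Kd4, Kf3, Kd3, Kf2, Ke2, Kd2.
Count: 15.

15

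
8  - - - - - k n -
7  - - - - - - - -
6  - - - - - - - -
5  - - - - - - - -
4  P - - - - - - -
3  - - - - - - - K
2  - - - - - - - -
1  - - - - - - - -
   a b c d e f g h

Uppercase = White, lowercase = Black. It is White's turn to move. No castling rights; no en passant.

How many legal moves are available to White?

White to move; king on h3.
In check: no.
Legal moves: Kh4, Kg4, Kg3, Kh2, Kg2, a5.
Count: 6.

6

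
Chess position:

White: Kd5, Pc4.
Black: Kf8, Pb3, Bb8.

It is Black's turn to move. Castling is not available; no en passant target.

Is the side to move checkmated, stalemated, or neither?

neither

Black to move; black king on f8.
In check: no.
Legal moves for Black: Kg8, Ke8, Kg7, Kf7, Ke7, Bc7, Ba7, Bd6, Be5, Bf4, Bg3, Bh2, b2.
Black has 13 legal moves and is not in check → neither.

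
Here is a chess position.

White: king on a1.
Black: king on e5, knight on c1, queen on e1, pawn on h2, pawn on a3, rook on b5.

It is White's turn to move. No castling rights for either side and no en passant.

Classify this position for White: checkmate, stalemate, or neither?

White to move; white king on a1.
In check: no.
King squares — b1: attacked by Rb5; a2: attacked by Nc1; b2: attacked by Pa3.
Legal moves for White: none.
Not in check and no legal moves → stalemate.

stalemate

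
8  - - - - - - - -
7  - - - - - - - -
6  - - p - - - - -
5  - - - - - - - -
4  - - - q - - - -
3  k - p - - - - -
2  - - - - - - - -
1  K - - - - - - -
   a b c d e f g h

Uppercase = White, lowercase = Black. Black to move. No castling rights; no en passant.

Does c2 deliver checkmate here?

After c2: white king on a1; in check: yes, from the black queen on d4.
King squares — b1: attacked by Pc2; a2: attacked by Ka3; b2: attacked by Ka3.
White has no legal moves → checkmate.

yes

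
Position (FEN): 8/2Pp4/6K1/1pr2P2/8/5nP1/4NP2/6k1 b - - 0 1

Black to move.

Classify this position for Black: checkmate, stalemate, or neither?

Black to move; black king on g1.
In check: yes, from the white knight on e2.
King squares — f1: available; h1: available; f2: available; g2: available; h2: available.
Legal moves for Black: Kh2, Kg2, Kxf2, Kh1, Kf1.
Black is in check but has 5 legal moves → neither.

neither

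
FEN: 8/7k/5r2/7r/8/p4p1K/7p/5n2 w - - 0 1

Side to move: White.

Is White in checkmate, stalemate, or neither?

White to move; white king on h3.
In check: yes, from the black rook on h5.
King squares — g2: attacked by Pf3; h2: attacked by Nf1; g3: attacked by Nf1; g4: available; h4: attacked by Rh5.
Legal moves for White: Kg4.
White is in check but has 1 legal move → neither.

neither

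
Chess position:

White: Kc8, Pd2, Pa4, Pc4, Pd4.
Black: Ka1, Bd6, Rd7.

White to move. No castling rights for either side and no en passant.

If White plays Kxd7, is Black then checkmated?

no

After Kxd7: black king on a1; in check: no.
Black is not in check, so this cannot be checkmate.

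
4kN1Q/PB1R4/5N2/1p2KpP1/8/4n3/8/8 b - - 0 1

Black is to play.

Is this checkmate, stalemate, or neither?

checkmate

Black to move; black king on e8.
In check: yes, from the white knight on f6.
King squares — d7: attacked by Nf6; e7: attacked by Rd7; f7: attacked by Rd7; d8: attacked by Rd7; f8: attacked by Qh8.
Legal moves for Black: none.
In check with no legal moves → checkmate.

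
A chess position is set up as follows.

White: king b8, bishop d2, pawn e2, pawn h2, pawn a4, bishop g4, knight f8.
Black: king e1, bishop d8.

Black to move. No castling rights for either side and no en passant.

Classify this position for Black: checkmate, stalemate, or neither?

neither

Black to move; black king on e1.
In check: yes, from the white bishop on d2.
Legal moves for Black: Kf2, Kxd2, Kf1, Kd1.
Black is in check but has 4 legal moves → neither.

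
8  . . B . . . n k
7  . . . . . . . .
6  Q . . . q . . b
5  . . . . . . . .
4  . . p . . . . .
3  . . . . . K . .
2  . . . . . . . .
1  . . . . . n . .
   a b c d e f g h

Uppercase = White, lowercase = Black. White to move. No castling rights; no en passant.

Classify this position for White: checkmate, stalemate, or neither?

neither

White to move; white king on f3.
In check: no.
Legal moves for White include: Bd7, Bb7, Bxe6, Qa8, Qb7, Qa7, Qxe6, Qd6, Qc6, Qb6, Qb5, Qa5, Qxc4, Qa4, Qa3, Qa2, Qa1+, Kg2, ... (list truncated; more exist).
White has legal moves and is not in check → neither.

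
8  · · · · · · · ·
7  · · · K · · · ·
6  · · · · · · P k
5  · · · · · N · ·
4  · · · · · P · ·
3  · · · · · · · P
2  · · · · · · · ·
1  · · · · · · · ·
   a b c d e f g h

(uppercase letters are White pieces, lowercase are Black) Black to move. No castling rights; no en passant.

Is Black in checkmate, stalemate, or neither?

Black to move; black king on h6.
In check: yes, from the white knight on f5.
King squares — g5: attacked by Pf4; h5: available; g6: available; g7: attacked by Nf5; h7: attacked by Pg6.
Legal moves for Black: Kxg6, Kh5.
Black is in check but has 2 legal moves → neither.

neither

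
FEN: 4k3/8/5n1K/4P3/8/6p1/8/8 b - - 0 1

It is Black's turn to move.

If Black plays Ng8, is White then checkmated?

no

After Ng8: white king on h6; in check: yes, from the black knight on g8.
White has 5 legal replies: Kh7, Kg7, Kg6, Kh5, Kg5.
In check but a legal move exists → not checkmate.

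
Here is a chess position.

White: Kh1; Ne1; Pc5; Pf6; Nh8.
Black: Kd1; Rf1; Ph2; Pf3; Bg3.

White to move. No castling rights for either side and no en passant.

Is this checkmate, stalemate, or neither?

White to move; white king on h1.
In check: yes, from the black rook on f1.
King squares — g1: attacked by Rf1; g2: attacked by Pf3; h2: attacked by Bg3.
Legal moves for White: none.
In check with no legal moves → checkmate.

checkmate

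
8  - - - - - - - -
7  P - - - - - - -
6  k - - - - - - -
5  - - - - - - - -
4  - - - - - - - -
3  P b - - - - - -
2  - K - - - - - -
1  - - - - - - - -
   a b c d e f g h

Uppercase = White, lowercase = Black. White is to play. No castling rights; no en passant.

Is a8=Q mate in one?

no

After a8=Q: black king on a6; in check: yes, from the white queen on a8.
Black has 2 legal replies: Kb6, Kb5.
In check but a legal move exists → not checkmate.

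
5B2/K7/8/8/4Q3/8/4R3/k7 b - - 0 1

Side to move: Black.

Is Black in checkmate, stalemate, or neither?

Black to move; black king on a1.
In check: no.
King squares — b1: attacked by Qe4; a2: attacked by Re2; b2: attacked by Re2.
Legal moves for Black: none.
Not in check and no legal moves → stalemate.

stalemate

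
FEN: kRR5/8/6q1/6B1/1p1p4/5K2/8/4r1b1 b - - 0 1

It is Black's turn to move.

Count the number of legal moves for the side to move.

Black to move; king on a8.
In check: yes, from the white rook on b8.
Legal moves: Ka7.
Count: 1.

1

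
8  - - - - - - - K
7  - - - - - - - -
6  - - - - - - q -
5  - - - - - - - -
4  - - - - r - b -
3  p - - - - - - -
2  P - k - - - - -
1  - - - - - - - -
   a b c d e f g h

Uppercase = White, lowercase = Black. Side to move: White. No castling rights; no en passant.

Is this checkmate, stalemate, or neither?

White to move; white king on h8.
In check: no.
King squares — g7: attacked by Qg6; h7: attacked by Qg6; g8: attacked by Qg6.
Legal moves for White: none.
Not in check and no legal moves → stalemate.

stalemate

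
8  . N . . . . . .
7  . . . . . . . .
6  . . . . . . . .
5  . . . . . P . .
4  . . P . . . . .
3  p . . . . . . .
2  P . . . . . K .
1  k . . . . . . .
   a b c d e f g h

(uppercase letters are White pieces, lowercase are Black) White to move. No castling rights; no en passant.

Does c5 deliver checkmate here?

no

After c5: black king on a1; in check: no.
Black is not in check, so this cannot be checkmate.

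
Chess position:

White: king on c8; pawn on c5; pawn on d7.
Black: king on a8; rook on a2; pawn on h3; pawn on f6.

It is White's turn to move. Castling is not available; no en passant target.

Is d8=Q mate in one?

After d8=Q: black king on a8; in check: no.
Black is not in check, so this cannot be checkmate.

no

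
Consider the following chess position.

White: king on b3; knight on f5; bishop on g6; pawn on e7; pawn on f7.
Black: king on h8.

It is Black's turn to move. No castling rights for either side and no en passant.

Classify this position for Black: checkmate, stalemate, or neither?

Black to move; black king on h8.
In check: no.
King squares — g7: attacked by Nf5; h7: attacked by Bg6; g8: attacked by Pf7.
Legal moves for Black: none.
Not in check and no legal moves → stalemate.

stalemate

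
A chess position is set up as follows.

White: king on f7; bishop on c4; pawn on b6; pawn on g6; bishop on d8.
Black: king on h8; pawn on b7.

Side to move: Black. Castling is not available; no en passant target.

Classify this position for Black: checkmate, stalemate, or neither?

stalemate

Black to move; black king on h8.
In check: no.
King squares — g7: attacked by Kf7; h7: attacked by Pg6; g8: attacked by Kf7.
Legal moves for Black: none.
Not in check and no legal moves → stalemate.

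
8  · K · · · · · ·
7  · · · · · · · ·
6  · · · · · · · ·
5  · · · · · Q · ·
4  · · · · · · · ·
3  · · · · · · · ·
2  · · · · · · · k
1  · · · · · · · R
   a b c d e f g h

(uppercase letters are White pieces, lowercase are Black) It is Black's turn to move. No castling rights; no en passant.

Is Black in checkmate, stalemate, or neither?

Black to move; black king on h2.
In check: yes, from the white rook on h1.
King squares — g1: attacked by Rh1; h1: available; g2: available; g3: available; h3: attacked by Rh1.
Legal moves for Black: Kg3, Kg2, Kxh1.
Black is in check but has 3 legal moves → neither.

neither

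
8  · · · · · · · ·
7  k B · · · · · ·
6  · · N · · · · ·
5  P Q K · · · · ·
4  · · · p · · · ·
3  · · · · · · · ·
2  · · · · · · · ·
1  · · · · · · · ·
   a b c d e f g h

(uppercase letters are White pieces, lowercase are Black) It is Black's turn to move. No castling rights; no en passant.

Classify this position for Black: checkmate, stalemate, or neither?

Black to move; black king on a7.
In check: yes, from the white knight on c6.
King squares — a6: attacked by Qb5; b6: attacked by Pa5; b7: attacked by Qb5; a8: attacked by Bb7; b8: attacked by Nc6.
Legal moves for Black: none.
In check with no legal moves → checkmate.

checkmate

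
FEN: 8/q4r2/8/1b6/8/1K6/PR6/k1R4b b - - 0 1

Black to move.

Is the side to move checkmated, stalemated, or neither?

checkmate

Black to move; black king on a1.
In check: yes, from the white rook on c1.
King squares — b1: attacked by Rc1; a2: attacked by Rb2; b2: attacked by Kb3.
Legal moves for Black: none.
In check with no legal moves → checkmate.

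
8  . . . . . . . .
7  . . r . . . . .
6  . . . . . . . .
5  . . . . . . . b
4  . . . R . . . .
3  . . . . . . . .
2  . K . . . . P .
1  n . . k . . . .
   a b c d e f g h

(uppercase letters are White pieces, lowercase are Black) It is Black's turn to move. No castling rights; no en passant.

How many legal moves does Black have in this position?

Black to move; king on d1.
In check: yes, from the white rook on d4.
Legal moves: Ke2, Ke1.
Count: 2.

2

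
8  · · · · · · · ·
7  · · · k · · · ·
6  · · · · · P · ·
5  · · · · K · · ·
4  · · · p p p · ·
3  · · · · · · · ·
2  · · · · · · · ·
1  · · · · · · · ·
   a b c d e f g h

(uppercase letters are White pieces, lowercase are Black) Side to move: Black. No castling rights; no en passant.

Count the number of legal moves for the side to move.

8

Black to move; king on d7.
In check: no.
Legal moves: Ke8, Kd8, Kc8, Kc7, Kc6, f3, e3, d3.
Count: 8.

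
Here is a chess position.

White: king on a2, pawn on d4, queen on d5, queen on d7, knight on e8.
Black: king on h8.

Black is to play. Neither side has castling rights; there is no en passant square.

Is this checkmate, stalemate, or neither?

Black to move; black king on h8.
In check: no.
King squares — g7: attacked by Qd7; h7: attacked by Qd7; g8: attacked by Qd5.
Legal moves for Black: none.
Not in check and no legal moves → stalemate.

stalemate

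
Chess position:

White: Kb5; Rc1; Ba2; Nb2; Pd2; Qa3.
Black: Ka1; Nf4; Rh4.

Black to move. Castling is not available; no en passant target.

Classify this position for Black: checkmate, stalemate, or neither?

Black to move; black king on a1.
In check: yes, from the white rook on c1.
King squares — b1: attacked by Rc1; a2: attacked by Qa3; b2: attacked by Qa3.
Legal moves for Black: none.
In check with no legal moves → checkmate.

checkmate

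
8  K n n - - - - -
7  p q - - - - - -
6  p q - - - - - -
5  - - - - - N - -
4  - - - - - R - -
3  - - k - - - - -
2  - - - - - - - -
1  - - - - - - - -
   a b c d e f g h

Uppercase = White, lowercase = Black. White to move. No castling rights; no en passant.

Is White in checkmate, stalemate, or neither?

checkmate

White to move; white king on a8.
In check: yes, from the black queen on b7.
King squares — a7: attacked by Qb6; b7: attacked by Qb6; b8: attacked by Qb7.
Legal moves for White: none.
In check with no legal moves → checkmate.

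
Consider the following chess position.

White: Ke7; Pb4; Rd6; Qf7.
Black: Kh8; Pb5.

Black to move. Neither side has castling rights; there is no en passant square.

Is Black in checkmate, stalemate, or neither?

stalemate

Black to move; black king on h8.
In check: no.
King squares — g7: attacked by Qf7; h7: attacked by Qf7; g8: attacked by Qf7.
Legal moves for Black: none.
Not in check and no legal moves → stalemate.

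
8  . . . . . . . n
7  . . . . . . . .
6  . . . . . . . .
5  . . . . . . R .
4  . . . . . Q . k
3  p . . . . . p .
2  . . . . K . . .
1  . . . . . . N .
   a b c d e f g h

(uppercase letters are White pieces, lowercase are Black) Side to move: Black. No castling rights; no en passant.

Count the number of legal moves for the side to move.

0

Black to move; king on h4.
In check: yes, from the white queen on f4.
Legal moves: none.
Count: 0.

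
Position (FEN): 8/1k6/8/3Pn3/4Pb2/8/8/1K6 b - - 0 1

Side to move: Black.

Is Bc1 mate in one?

no

After Bc1: white king on b1; in check: no.
White is not in check, so this cannot be checkmate.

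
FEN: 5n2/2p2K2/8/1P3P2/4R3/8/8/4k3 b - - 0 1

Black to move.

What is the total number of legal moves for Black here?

Black to move; king on e1.
In check: yes, from the white rook on e4.
Legal moves: Kf2, Kd2, Kf1, Kd1.
Count: 4.

4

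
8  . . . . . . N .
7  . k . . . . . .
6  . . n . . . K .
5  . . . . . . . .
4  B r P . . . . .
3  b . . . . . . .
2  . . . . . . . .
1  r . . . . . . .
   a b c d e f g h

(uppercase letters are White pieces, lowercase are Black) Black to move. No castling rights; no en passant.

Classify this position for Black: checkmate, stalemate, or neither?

Black to move; black king on b7.
In check: no.
Legal moves for Black include: Kc8, Kb8, Ka8, Kc7, Ka7, Kb6, Ka6, Nd8, Nb8, Ne7+, Na7, Ne5+, Na5, Nd4, Rb6, Rb5, Rxc4, Rxa4, ... (list truncated; more exist).
Black has legal moves and is not in check → neither.

neither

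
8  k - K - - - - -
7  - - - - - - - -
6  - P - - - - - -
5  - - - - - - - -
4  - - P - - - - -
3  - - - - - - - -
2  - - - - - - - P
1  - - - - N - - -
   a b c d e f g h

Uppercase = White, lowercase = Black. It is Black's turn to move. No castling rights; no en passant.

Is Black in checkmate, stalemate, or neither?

stalemate

Black to move; black king on a8.
In check: no.
King squares — a7: attacked by Pb6; b7: attacked by Kc8; b8: attacked by Kc8.
Legal moves for Black: none.
Not in check and no legal moves → stalemate.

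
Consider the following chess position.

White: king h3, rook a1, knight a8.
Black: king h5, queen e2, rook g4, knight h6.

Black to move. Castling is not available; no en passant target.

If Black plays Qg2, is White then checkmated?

After Qg2: white king on h3; in check: yes, from the black queen on g2.
King squares — g2: attacked by Rg4; h2: attacked by Qg2; g3: attacked by Qg2; g4: attacked by Qg2; h4: attacked by Rg4.
White has no legal moves → checkmate.

yes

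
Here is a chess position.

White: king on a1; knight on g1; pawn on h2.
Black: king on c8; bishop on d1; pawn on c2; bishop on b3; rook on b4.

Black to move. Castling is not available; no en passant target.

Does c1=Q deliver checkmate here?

yes

After c1=Q: white king on a1; in check: yes, from the black queen on c1.
King squares — b1: attacked by Qc1; a2: attacked by Bb3; b2: attacked by Qc1.
White has no legal moves → checkmate.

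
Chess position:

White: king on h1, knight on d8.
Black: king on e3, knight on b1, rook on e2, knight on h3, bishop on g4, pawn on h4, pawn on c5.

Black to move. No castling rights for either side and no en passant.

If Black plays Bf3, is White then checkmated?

After Bf3: white king on h1; in check: yes, from the black bishop on f3.
King squares — g1: attacked by Nh3; g2: attacked by Re2; h2: attacked by Re2.
White has no legal moves → checkmate.

yes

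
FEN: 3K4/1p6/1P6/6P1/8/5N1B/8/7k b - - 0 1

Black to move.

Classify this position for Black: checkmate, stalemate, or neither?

stalemate

Black to move; black king on h1.
In check: no.
King squares — g1: attacked by Nf3; g2: attacked by Bh3; h2: attacked by Nf3.
Legal moves for Black: none.
Not in check and no legal moves → stalemate.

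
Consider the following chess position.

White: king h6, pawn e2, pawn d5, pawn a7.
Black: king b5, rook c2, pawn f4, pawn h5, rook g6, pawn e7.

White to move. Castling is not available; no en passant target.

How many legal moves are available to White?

White to move; king on h6.
In check: yes, from the black rook on g6.
Legal moves: Kh7, Kxg6, Kxh5.
Count: 3.

3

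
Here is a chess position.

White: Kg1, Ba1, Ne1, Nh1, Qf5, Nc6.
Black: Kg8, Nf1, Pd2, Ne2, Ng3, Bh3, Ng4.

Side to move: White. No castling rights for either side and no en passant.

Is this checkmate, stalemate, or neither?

checkmate

White to move; white king on g1.
In check: yes, from the black knight on e2.
King squares — f1: attacked by Ng3; h1: own knight; f2: attacked by Ng4; g2: attacked by Bh3; h2: attacked by Nf1.
Legal moves for White: none.
In check with no legal moves → checkmate.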